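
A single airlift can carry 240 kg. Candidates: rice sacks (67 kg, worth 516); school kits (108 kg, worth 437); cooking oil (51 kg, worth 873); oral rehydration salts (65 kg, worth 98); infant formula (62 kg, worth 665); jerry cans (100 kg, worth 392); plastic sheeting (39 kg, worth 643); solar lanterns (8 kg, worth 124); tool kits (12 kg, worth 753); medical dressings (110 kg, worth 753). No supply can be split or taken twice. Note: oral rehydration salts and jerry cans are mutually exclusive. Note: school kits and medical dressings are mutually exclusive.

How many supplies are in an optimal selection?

6

Best achievable people served is 3574.
rice sacks + cooking oil + infant formula + plastic sheeting + solar lanterns + tool kits hits 3574 at 239 kg.
Every optimal selection uses 6 supplies.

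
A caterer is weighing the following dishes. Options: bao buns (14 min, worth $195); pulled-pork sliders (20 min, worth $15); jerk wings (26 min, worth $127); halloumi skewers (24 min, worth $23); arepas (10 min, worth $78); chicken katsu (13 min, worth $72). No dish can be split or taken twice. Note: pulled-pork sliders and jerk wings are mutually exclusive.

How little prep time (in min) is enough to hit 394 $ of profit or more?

50

Need the lightest bundle worth ≥ 394.
Taking bao buns + jerk wings + arepas gives 400 (≥ 394) for 50 min.
No combination under 50 min hits 394.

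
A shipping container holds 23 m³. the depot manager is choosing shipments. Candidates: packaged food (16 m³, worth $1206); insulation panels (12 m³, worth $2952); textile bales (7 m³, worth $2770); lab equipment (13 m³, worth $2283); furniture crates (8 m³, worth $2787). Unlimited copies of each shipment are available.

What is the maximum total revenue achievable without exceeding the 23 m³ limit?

8344

Ranking by ratio (revenue/m³): textile bales 395.71, furniture crates 348.38, insulation panels 246.00, lab equipment 175.62.
A density-first pass picks 3×textile bales — 8310 at 21 m³.
Dropping 2×textile bales frees 14 m³; slotting in 2×furniture crates (16 m³) lifts the total to 8344 at 23 m³.
That's the maximum — no swap from here does better than 8344.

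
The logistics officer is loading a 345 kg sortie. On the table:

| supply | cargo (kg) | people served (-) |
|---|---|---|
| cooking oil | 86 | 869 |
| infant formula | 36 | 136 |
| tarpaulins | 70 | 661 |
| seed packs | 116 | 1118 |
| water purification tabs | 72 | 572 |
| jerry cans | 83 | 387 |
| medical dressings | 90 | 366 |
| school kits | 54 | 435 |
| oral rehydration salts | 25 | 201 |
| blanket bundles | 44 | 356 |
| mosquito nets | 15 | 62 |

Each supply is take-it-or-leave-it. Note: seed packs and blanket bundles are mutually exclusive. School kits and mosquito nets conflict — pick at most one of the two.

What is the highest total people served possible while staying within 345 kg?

Ranking by ratio (people served/kg): cooking oil 10.10, seed packs 9.64, tarpaulins 9.44.
Cooking oil + tarpaulins + seed packs + water purification tabs uses 344 of the 345 kg and totals 3220.

3220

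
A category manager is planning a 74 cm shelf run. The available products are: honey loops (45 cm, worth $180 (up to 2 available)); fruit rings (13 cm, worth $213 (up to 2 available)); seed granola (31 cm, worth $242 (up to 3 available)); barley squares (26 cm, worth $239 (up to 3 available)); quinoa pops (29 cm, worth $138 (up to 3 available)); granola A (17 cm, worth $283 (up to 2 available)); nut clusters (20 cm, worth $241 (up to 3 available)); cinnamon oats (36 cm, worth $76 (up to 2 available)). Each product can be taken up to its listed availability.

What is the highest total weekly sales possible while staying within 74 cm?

1048

The ratio heuristic lands on 2×fruit rings + 2×granola A (992) but leaves 14 cm idle.
Dropping 2×fruit rings frees 26 cm; slotting in 2×nut clusters (40 cm) lifts the total to 1048 at 74 cm.
Every other selection either busts 74 cm or exceeds an availability limit or fails to beat 1048.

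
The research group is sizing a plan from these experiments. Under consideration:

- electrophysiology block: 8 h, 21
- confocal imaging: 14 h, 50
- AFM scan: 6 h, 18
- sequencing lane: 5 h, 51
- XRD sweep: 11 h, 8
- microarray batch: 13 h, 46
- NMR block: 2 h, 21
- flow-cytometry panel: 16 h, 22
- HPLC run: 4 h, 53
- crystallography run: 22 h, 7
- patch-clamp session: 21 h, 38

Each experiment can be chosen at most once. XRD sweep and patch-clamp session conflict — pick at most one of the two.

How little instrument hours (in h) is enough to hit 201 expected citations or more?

38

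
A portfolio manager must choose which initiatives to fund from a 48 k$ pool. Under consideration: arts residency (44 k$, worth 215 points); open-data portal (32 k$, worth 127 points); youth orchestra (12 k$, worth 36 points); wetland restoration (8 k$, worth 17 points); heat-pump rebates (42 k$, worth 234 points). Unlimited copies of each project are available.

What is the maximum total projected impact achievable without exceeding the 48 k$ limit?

234

Density check — heat-pump rebates 5.57, arts residency 4.89, open-data portal 3.97, youth orchestra 3.00 are the best per k$.
Taking heat-pump rebates: 42 k$ used, 234 in projected impact.
Nothing else within 48 k$ beats 234.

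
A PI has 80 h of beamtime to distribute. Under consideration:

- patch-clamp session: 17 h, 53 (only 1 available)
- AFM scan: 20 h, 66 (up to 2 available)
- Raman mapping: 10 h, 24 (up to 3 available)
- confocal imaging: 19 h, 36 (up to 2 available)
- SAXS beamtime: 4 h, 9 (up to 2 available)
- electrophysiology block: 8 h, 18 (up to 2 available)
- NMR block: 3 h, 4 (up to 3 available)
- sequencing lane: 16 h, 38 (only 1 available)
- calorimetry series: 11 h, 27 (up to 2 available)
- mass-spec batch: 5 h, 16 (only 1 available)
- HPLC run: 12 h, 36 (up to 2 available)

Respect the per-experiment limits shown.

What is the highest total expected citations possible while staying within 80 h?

248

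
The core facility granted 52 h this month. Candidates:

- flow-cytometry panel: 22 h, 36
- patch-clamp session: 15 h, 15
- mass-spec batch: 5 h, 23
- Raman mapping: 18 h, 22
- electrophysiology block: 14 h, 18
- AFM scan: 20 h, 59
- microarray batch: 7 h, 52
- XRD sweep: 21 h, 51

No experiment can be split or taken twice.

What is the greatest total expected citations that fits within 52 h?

Greedy by ratio would take mass-spec batch + electrophysiology block + AFM scan + microarray batch: 46 h used, total 152.
The 19 h tied up in mass-spec batch and electrophysiology block is better spent on XRD sweep — total rises to 162 (48 h).
No other feasible combination exceeds 162.

162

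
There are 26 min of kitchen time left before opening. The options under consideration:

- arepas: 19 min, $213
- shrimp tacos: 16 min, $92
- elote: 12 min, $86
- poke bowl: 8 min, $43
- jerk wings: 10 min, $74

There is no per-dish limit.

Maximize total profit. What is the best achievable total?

213

The ratio ordering already packs tightly: arepas, 19 min, 213.
No other feasible combination exceeds 213.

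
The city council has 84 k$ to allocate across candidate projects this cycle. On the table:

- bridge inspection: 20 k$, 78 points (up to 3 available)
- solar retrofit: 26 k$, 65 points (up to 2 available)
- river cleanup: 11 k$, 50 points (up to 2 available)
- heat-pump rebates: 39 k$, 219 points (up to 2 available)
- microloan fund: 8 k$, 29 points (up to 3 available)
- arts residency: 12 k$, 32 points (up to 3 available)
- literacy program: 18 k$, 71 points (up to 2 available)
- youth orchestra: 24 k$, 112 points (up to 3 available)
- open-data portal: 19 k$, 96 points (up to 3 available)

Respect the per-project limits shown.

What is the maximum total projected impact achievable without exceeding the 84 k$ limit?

Ranking by ratio (projected impact/k$): heat-pump rebates 5.62, open-data portal 5.05, youth orchestra 4.67.
The ratio ordering already packs tightly: 2×heat-pump rebates, 78 k$, 438.

438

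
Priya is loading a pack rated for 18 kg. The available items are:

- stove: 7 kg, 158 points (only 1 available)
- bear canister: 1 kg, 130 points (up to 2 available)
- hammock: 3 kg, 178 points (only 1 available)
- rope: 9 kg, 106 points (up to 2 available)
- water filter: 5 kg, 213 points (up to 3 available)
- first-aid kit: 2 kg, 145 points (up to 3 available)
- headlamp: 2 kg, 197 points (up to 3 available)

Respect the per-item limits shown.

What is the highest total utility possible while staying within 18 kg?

Density check — bear canister 130.00, headlamp 98.50, first-aid kit 72.50, hammock 59.33 are the best per kg.
2×bear canister + hammock + 3×first-aid kit + 3×headlamp uses 17 of the 18 kg and totals 1464.
That's the maximum — no swap from here does better than 1464.

1464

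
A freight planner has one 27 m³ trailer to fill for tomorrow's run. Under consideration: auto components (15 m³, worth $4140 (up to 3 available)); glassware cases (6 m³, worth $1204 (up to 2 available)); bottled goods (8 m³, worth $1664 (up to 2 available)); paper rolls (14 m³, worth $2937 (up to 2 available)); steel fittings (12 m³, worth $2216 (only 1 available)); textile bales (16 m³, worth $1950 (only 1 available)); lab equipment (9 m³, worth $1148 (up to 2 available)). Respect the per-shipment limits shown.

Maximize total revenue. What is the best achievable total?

6548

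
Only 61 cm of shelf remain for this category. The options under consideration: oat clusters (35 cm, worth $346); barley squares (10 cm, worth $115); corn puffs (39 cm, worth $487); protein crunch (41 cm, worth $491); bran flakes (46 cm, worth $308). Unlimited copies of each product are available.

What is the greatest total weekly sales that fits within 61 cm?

721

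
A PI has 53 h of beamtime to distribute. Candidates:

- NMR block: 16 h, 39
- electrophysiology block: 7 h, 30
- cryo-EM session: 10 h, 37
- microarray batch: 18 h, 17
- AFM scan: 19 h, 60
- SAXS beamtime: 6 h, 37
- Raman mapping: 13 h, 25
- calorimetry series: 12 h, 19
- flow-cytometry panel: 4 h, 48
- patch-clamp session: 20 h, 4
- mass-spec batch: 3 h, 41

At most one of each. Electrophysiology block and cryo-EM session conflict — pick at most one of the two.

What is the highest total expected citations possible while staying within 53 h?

Electrophysiology block + AFM scan + SAXS beamtime + Raman mapping + flow-cytometry panel + mass-spec batch uses 52 of the 53 h and totals 241.
The closest alternative, electrophysiology block + AFM scan + SAXS beamtime + calorimetry series + flow-cytometry panel + mass-spec batch, reaches only 235.

241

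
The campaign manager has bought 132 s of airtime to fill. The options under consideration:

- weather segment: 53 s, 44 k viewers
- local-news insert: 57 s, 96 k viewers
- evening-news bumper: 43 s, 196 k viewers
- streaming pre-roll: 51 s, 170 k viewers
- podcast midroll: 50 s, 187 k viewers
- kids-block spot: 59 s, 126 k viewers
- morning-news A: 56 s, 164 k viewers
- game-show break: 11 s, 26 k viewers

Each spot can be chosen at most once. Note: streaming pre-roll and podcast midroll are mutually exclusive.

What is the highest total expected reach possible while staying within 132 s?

409

Best packing: evening-news bumper + podcast midroll + game-show break — 104 s, 409 total.
No other feasible combination exceeds 409.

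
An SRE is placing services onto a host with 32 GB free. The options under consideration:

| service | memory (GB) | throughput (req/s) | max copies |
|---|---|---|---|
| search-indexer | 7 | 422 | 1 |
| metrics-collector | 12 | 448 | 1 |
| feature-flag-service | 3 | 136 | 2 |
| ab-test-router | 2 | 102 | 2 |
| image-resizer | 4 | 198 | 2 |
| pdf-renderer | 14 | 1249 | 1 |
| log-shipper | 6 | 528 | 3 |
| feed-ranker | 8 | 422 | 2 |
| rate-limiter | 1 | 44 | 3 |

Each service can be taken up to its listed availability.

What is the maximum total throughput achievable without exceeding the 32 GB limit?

2833

Taking pdf-renderer + 3×log-shipper: 32 GB used, 2833 in throughput.
No other feasible combination exceeds 2833.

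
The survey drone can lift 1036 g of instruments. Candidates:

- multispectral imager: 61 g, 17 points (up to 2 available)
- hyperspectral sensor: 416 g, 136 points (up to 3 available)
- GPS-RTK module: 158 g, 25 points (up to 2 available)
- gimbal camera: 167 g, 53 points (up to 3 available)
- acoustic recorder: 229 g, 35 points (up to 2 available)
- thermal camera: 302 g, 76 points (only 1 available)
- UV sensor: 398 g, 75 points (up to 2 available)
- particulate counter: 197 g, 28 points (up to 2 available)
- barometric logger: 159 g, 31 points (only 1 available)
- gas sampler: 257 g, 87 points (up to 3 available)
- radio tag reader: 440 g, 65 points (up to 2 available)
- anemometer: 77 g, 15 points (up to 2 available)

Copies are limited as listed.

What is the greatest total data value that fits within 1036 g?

333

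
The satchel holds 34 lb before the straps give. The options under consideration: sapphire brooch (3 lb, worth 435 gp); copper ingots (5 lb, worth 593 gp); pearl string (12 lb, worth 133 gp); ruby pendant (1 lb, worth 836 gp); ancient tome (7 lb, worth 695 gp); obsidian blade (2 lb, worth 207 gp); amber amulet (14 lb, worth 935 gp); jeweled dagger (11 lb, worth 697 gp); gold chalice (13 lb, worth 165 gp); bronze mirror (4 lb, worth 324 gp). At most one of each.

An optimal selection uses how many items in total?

The maximum value within 34 lb is 3818.
sapphire brooch + copper ingots + ruby pendant + ancient tome + amber amulet + bronze mirror hits 3818 at 34 lb.
Every optimal selection uses 6 items.

6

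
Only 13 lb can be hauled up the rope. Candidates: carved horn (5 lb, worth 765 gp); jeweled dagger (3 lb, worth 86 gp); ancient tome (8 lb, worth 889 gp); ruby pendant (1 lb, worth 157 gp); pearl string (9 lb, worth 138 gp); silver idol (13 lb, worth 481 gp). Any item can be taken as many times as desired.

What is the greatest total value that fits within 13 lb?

2041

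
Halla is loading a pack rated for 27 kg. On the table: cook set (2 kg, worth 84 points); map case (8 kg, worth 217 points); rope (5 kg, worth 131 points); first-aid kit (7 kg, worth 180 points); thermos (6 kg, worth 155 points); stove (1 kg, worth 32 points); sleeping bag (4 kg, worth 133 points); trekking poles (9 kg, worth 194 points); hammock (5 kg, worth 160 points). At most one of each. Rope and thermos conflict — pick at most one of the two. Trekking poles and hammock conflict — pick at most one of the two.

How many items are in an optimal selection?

6

Best achievable utility is 806.
For example cook set + map case + first-aid kit + stove + sleeping bag + hammock achieves it, using 27 kg.
Any selection reaching 806 contains exactly 6 items.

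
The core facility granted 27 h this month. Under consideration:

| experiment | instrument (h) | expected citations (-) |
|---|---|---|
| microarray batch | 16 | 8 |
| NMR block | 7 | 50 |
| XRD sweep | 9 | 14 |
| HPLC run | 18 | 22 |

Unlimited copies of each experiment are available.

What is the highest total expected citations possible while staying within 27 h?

150

Best packing: 3×NMR block — 21 h, 150 total.
Nothing else within 27 h beats 150.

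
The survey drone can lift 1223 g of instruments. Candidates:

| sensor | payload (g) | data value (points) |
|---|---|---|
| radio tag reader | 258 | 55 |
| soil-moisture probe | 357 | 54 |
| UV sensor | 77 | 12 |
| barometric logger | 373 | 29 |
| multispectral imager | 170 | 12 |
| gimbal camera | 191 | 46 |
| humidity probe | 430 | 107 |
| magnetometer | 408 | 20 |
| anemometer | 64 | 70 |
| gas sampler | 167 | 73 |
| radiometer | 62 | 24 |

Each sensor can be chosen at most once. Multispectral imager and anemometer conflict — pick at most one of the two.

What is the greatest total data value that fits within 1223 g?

Radio tag reader + gimbal camera + humidity probe + anemometer + gas sampler + radiometer uses 1172 of the 1223 g and totals 375.

375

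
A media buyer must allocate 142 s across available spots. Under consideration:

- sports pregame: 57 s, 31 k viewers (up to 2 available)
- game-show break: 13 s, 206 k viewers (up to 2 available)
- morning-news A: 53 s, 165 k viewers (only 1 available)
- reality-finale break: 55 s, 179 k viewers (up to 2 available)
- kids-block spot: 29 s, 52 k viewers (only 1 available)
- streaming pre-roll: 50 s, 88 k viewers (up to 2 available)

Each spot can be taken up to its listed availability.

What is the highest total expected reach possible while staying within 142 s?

770

The ratio ordering already packs tightly: 2×game-show break + 2×reality-finale break, 136 s, 770.
Nothing else within 142 s beats 770.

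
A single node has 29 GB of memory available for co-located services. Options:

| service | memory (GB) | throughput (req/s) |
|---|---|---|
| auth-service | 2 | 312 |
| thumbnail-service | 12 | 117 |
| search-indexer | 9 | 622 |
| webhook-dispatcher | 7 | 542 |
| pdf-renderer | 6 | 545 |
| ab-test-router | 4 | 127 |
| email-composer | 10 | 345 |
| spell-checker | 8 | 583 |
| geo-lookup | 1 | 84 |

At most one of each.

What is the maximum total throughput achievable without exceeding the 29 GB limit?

A density-first pass picks auth-service + webhook-dispatcher + pdf-renderer + ab-test-router + spell-checker + geo-lookup — 2193 at 28 GB.
The 8 GB tied up in spell-checker is better spent on search-indexer — total rises to 2232 (29 GB).

2232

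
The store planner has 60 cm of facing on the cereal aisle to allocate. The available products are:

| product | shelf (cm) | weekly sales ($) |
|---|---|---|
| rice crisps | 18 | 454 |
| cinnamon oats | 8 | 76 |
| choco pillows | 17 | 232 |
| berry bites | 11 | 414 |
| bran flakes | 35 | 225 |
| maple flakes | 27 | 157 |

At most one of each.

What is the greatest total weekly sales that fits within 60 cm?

Best packing: rice crisps + cinnamon oats + choco pillows + berry bites — 54 cm, 1176 total.
The closest alternative, rice crisps + choco pillows + berry bites, reaches only 1100.

1176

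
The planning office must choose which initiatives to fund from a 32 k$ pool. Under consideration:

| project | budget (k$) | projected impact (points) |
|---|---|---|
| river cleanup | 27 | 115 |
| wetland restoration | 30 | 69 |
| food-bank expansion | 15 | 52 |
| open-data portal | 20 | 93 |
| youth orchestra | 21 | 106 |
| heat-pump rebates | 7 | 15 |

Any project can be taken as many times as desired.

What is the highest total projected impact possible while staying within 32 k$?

121

The ratio ordering already packs tightly: youth orchestra + heat-pump rebates, 28 k$, 121.
Every other selection either busts 32 k$ or fails to beat 121.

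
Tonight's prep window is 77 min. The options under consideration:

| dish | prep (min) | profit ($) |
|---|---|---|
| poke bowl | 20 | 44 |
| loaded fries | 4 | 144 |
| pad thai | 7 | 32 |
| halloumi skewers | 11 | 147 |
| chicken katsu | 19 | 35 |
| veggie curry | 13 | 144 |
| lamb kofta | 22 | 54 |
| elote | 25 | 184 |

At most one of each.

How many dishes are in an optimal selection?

Best achievable profit is 673.
For example loaded fries + halloumi skewers + veggie curry + lamb kofta + elote achieves it, using 75 min.
Every optimal selection uses 5 dishes.

5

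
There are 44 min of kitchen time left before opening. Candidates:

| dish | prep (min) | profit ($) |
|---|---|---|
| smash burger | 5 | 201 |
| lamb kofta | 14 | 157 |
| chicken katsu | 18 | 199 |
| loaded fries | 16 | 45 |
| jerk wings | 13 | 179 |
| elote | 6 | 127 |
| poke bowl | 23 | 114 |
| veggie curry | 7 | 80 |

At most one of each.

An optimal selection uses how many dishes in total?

Optimal total is 706.
For example smash burger + chicken katsu + jerk wings + elote achieves it, using 42 min.
Every optimal selection uses 4 dishes.

4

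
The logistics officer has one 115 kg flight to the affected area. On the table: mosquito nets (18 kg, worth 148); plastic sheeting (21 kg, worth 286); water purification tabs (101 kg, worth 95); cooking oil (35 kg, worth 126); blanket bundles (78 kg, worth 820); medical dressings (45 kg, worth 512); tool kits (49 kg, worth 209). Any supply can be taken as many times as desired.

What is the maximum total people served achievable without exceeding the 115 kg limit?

The ratio ordering already packs tightly: 5×plastic sheeting, 105 kg, 1430.
That's the maximum — no swap from here does better than 1430.

1430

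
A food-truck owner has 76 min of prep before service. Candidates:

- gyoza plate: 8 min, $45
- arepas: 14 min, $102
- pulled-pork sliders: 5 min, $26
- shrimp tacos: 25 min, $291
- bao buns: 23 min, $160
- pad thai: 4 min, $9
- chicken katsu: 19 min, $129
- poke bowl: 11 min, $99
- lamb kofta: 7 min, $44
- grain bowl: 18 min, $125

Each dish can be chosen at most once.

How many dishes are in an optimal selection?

5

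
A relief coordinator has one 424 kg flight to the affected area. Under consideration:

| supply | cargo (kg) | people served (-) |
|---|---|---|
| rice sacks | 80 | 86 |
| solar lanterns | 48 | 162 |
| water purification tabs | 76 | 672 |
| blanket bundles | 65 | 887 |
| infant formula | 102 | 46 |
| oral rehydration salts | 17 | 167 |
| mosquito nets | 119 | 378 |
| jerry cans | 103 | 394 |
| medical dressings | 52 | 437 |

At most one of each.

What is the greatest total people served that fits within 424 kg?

Ranking by ratio (people served/kg): blanket bundles 13.65, oral rehydration salts 9.82, water purification tabs 8.84.
Filling by ratio: solar lanterns + water purification tabs + blanket bundles + oral rehydration salts + jerry cans + medical dressings for 2719, with 63 kg left unused.
Replace solar lanterns and oral rehydration salts with mosquito nets: the trade gains 49 net, giving 2768 at 415 kg.
Runner-up solar lanterns + water purification tabs + blanket bundles + oral rehydration salts + jerry cans + medical dressings tops out at 2719.

2768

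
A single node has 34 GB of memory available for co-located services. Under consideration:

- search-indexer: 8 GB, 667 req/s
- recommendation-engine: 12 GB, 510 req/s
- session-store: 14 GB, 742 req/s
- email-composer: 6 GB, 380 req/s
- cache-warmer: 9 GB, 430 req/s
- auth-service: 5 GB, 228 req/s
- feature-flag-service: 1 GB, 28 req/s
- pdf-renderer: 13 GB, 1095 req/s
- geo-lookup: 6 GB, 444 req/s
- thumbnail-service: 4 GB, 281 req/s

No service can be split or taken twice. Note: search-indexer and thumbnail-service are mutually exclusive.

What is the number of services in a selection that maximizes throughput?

The maximum throughput within 34 GB is 2614.
One optimal bundle: search-indexer + email-composer + feature-flag-service + pdf-renderer + geo-lookup (34 GB).
All optima have 5 services.

5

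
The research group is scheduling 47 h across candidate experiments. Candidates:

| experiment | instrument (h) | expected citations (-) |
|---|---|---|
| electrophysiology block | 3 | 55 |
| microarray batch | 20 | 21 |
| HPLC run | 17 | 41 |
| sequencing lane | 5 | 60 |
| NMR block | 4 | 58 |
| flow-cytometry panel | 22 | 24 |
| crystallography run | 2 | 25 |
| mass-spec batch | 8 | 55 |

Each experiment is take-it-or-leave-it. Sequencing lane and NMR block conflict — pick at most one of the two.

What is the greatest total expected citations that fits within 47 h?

236

Best packing: electrophysiology block + HPLC run + sequencing lane + crystallography run + mass-spec batch — 35 h, 236 total.
No other feasible combination exceeds 236.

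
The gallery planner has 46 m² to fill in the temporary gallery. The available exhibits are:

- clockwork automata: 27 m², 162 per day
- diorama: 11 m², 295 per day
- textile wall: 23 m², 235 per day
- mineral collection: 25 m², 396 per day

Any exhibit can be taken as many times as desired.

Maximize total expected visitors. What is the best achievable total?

1180

4×diorama uses 44 of the 46 m² and totals 1180.
The spare 2 m² is too small for any remaining exhibit, and no exchange beats 1180.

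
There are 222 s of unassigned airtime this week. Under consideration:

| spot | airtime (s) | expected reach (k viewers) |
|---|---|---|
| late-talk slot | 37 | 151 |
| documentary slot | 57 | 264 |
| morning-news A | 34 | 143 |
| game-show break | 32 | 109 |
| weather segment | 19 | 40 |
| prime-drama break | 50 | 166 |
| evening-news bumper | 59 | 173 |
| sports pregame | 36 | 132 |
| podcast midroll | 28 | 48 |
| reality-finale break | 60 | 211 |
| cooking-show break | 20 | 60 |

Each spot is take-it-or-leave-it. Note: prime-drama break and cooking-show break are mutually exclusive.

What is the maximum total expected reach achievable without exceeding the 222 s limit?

878

Ranking by ratio (expected reach/s): documentary slot 4.63, morning-news A 4.21, late-talk slot 4.08, sports pregame 3.67.
A density-first pass picks late-talk slot + documentary slot + morning-news A + game-show break + sports pregame + cooking-show break — 859 at 216 s.
Dropping sports pregame and cooking-show break frees 56 s; slotting in reality-finale break (60 s) lifts the total to 878 at 220 s.
The closest alternative, late-talk slot + documentary slot + game-show break + sports pregame + reality-finale break, reaches only 867.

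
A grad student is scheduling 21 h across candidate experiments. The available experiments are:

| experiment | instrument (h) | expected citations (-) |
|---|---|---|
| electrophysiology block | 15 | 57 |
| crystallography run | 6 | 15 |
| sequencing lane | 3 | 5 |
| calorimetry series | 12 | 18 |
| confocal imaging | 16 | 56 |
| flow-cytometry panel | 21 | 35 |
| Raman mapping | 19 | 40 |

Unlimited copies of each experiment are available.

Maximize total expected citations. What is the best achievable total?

72

Density check — electrophysiology block 3.80, confocal imaging 3.50, crystallography run 2.50, Raman mapping 2.11 are the best per h.
Best packing: electrophysiology block + crystallography run — 21 h, 72 total.
Every other selection either busts 21 h or fails to beat 72.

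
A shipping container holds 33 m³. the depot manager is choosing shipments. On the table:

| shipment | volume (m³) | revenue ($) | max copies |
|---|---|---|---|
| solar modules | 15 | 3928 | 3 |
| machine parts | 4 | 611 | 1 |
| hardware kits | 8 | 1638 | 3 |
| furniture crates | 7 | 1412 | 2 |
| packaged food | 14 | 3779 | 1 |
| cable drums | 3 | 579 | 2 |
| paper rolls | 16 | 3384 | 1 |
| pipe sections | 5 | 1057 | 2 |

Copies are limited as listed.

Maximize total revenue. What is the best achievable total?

By revenue per m³: packaged food 269.93, solar modules 261.87, paper rolls 211.50 lead.
Filling by ratio: solar modules + packaged food + cable drums for 8286, with 1 m³ left unused.
Dropping packaged food frees 14 m³; slotting in solar modules (15 m³) lifts the total to 8435 at 33 m³.
That's the maximum — no swap from here does better than 8435.

8435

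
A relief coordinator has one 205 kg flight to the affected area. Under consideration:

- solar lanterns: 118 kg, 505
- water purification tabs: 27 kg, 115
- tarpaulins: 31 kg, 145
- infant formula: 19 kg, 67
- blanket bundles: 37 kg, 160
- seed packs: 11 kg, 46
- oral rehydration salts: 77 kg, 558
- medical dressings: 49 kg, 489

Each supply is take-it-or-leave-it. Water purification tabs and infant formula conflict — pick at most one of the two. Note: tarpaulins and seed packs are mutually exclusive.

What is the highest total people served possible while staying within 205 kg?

1368

Best packing: water purification tabs + blanket bundles + seed packs + oral rehydration salts + medical dressings — 201 kg, 1368 total.
Every other selection either busts 205 kg or breaks a pairing rule or fails to beat 1368.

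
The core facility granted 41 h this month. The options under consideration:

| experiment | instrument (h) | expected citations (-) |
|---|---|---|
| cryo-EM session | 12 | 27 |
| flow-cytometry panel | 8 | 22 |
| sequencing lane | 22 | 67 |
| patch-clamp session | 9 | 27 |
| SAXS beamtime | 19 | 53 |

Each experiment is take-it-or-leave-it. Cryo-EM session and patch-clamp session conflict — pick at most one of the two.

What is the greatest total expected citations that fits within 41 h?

120

The ratio heuristic lands on flow-cytometry panel + sequencing lane + patch-clamp session (116) but leaves 2 h idle.
Replace flow-cytometry panel and patch-clamp session with SAXS beamtime: the trade gains 4 net, giving 120 at 41 h.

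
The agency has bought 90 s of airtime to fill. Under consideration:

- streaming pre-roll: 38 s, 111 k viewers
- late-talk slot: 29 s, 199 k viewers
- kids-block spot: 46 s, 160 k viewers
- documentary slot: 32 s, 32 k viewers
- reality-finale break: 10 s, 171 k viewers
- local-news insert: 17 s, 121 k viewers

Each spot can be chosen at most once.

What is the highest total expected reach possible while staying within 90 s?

By expected reach per s: reality-finale break 17.10, local-news insert 7.12, late-talk slot 6.86 lead.
A density-first pass picks late-talk slot + documentary slot + reality-finale break + local-news insert — 523 at 88 s.
Dropping documentary slot and local-news insert frees 49 s; slotting in kids-block spot (46 s) lifts the total to 530 at 85 s.
Every other selection either busts 90 s or fails to beat 530.

530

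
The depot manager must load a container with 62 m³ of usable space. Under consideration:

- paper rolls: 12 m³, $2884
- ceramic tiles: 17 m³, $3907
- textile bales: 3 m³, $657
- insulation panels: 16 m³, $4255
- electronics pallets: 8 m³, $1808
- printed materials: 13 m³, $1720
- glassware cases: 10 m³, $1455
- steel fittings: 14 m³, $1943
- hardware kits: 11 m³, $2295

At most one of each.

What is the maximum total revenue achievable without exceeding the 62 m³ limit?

13998

Density check — insulation panels 265.94, paper rolls 240.33, ceramic tiles 229.82, electronics pallets 226.00 are the best per m³.
Greedy by ratio would take paper rolls + ceramic tiles + textile bales + insulation panels + electronics pallets: 56 m³ used, total 13511.
Replace electronics pallets with hardware kits: the trade gains 487 net, giving 13998 at 59 m³.
Nothing else within 62 m³ beats 13998.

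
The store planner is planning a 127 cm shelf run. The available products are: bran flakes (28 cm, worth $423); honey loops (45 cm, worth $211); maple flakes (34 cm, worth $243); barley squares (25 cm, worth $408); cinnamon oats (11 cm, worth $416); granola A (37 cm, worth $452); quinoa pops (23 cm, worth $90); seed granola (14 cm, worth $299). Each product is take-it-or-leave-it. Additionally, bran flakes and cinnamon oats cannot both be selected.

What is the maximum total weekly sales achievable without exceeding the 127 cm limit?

1818

Maple flakes + barley squares + cinnamon oats + granola A + seed granola uses 121 of the 127 cm and totals 1818.
No other feasible combination exceeds 1818.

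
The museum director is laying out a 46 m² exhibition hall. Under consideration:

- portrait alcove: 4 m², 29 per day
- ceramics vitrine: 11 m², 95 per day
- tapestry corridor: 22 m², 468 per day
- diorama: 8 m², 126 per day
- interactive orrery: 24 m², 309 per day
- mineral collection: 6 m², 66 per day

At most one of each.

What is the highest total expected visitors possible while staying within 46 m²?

The ratio heuristic lands on portrait alcove + tapestry corridor + diorama + mineral collection (689) but leaves 6 m² idle.
Dropping portrait alcove and diorama and mineral collection frees 18 m²; slotting in interactive orrery (24 m²) lifts the total to 777 at 46 m².

777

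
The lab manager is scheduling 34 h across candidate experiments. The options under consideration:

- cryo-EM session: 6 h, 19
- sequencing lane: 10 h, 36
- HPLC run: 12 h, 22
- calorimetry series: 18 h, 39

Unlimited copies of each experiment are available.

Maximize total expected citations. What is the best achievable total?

112

Ranking by ratio (expected citations/h): sequencing lane 3.60, cryo-EM session 3.17, calorimetry series 2.17.
Greedy by ratio would take 3×sequencing lane: 30 h used, total 108.
Replace 2×sequencing lane with 4×cryo-EM session: the trade gains 4 net, giving 112 at 34 h.
No other feasible combination exceeds 112.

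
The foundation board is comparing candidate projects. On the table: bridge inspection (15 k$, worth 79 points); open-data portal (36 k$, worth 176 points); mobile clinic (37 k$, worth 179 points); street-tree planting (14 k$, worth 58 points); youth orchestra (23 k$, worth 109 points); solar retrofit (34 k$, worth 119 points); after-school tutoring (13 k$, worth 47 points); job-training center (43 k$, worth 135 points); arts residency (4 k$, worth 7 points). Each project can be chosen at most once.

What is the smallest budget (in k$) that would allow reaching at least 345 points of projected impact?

73

Need the lightest bundle worth ≥ 345.
Taking open-data portal + mobile clinic gives 355 (≥ 345) for 73 k$.
Below 73 k$ the best achievable stays under 345.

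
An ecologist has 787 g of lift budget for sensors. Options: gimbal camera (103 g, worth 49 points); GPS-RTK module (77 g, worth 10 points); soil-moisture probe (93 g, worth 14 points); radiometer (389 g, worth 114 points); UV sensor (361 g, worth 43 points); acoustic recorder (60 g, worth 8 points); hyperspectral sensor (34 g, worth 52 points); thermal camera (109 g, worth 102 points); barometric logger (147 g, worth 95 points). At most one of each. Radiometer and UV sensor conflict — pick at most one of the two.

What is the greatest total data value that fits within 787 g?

Density check — hyperspectral sensor 1.53, thermal camera 0.94, barometric logger 0.65 are the best per g.
Taking gimbal camera + radiometer + hyperspectral sensor + thermal camera + barometric logger: 782 g used, 412 in data value.

412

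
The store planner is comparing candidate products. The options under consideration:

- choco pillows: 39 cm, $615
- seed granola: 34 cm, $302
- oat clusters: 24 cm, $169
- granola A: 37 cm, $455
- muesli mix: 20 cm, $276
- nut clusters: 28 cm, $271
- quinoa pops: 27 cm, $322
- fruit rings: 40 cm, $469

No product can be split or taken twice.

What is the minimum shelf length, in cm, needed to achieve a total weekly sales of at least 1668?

123

Minimise cm subject to total weekly sales ≥ 1668.
Taking choco pillows + granola A + muesli mix + quinoa pops gives 1668 (≥ 1668) for 123 cm.
No combination under 123 cm hits 1668.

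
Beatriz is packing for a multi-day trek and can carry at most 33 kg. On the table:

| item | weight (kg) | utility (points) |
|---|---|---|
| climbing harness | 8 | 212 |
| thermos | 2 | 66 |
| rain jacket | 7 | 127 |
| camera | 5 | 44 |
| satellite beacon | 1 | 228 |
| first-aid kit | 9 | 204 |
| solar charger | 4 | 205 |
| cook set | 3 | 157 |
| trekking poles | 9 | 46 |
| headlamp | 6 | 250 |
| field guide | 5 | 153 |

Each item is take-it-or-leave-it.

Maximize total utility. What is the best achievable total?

1322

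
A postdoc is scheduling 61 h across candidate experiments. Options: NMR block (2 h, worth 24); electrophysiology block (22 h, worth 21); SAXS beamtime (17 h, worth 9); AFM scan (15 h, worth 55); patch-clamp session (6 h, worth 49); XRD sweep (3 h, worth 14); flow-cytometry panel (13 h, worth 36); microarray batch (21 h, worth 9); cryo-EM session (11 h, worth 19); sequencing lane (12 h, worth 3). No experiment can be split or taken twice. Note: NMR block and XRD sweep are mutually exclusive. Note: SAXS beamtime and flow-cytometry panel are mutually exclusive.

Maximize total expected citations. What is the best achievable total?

186

Ranking by ratio (expected citations/h): NMR block 12.00, patch-clamp session 8.17, XRD sweep 4.67.
Taking NMR block + AFM scan + patch-clamp session + flow-cytometry panel + cryo-EM session + sequencing lane: 59 h used, 186 in expected citations.
The spare 2 h is too small for any remaining experiment, and no feasible exchange beats 186.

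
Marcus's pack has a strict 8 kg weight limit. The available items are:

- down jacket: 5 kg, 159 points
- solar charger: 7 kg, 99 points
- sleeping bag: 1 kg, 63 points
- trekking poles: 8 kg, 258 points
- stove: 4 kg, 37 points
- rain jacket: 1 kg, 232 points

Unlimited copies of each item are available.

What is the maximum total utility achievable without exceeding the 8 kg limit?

The ratio ordering already packs tightly: 8×rain jacket, 8 kg, 1856.
Nothing else within 8 kg beats 1856.

1856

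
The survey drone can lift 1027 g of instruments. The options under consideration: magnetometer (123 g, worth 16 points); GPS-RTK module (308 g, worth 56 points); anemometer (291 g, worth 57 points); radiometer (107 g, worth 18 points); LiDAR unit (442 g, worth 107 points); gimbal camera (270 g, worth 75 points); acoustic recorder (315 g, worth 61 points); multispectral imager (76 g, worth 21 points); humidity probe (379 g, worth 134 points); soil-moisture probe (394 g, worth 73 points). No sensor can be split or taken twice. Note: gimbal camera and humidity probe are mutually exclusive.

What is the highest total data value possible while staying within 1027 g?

280

Ranking by ratio (data value/g): humidity probe 0.35, gimbal camera 0.28, multispectral imager 0.28.
Radiometer + LiDAR unit + multispectral imager + humidity probe uses 1004 of the 1027 g and totals 280.
The spare 23 g is too small for any remaining sensor, and no feasible exchange beats 280.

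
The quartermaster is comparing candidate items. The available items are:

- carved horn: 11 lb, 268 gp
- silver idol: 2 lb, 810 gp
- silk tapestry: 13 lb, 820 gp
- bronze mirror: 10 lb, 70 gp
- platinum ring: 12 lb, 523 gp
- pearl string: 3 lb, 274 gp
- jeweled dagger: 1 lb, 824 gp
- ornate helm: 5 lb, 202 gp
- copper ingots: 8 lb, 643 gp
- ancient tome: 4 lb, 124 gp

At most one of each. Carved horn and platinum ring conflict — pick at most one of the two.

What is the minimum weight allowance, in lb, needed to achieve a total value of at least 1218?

3

Look for the lowest-weight combination reaching 1218.
silver idol + jeweled dagger: 1634 value at 3 lb.
No combination under 3 lb hits 1218.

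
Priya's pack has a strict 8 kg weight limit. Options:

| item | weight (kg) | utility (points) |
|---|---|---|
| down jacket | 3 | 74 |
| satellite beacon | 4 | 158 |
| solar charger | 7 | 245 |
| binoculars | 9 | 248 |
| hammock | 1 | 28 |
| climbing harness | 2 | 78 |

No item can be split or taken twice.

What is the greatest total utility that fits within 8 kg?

273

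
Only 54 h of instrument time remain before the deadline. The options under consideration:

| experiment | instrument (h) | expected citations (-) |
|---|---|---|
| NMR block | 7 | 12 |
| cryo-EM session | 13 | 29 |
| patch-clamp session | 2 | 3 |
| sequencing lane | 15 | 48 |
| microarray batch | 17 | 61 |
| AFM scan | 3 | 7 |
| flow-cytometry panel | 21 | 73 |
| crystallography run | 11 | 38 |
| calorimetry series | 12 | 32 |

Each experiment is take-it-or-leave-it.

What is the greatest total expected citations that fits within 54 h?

182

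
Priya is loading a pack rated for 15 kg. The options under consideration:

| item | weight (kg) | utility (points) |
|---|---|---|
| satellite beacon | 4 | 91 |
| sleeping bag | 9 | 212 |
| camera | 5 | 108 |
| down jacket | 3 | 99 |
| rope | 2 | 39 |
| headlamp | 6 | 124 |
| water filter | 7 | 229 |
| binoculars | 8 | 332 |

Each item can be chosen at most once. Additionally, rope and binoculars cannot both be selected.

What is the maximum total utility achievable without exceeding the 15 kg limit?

561

Ranking by ratio (utility/kg): binoculars 41.50, down jacket 33.00, water filter 32.71, sleeping bag 23.56.
Taking the top-ratio items first gives satellite beacon + down jacket + binoculars for 522 (15 kg).
Dropping satellite beacon and down jacket frees 7 kg; slotting in water filter (7 kg) lifts the total to 561 at 15 kg.
Every other selection either busts 15 kg or breaks a pairing rule or fails to beat 561.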